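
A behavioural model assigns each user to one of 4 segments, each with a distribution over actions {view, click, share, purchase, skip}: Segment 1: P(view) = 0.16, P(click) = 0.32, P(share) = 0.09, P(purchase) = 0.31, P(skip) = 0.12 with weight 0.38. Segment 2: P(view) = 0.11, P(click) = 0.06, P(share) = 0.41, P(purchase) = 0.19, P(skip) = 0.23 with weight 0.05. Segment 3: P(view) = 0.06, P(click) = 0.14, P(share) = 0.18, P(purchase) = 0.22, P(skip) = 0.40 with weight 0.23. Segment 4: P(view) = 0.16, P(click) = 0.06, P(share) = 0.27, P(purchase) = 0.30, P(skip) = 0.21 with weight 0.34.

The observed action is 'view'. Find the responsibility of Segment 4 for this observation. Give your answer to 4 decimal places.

By Bayes' theorem, P(k | x) = π_k f_k(x) / Σ_j π_j f_j(x).
Component likelihoods at x = 'view':
  L_1 = 0.16
  L_2 = 0.11
  L_3 = 0.06
  L_4 = 0.16
Prior × likelihood for each component:
  π_1·L_1 = 0.38 × 0.16 = 0.0608
  π_2·L_2 = 0.05 × 0.11 = 0.0055
  π_3·L_3 = 0.23 × 0.06 = 0.0138
  π_4·L_4 = 0.34 × 0.16 = 0.0544
Marginal: 0.0608 + 0.0055 + 0.0138 + 0.0544 = 0.1345
So the posterior for Segment 4 is 0.0544 / 0.1345 ≈ 0.4045.

0.4045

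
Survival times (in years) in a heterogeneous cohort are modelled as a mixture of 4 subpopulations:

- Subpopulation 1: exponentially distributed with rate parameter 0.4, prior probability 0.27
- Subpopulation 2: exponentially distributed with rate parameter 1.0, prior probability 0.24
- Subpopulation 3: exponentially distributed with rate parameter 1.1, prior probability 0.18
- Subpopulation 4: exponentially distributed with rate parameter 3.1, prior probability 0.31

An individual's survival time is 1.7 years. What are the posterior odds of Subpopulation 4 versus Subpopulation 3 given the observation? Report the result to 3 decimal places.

0.162

Posterior odds = (π_i f_i(x)) / (π_j f_j(x)); the normalising sum cancels.
Evaluate each component's likelihood at the observed value:
  L_1 = 0.4·e^(−0.4·1.7) = 0.4·e^(−0.6800) = 0.202647
  L_2 = 1.0·e^(−1.0·1.7) = 1.0·e^(−1.7000) = 0.182684
  L_3 = 1.1·e^(−1.1·1.7) = 1.1·e^(−1.8700) = 0.169536
  L_4 = 3.1·e^(−3.1·1.7) = 3.1·e^(−5.2700) = 0.0159452
0.00494301 / 0.0305165 ≈ 0.162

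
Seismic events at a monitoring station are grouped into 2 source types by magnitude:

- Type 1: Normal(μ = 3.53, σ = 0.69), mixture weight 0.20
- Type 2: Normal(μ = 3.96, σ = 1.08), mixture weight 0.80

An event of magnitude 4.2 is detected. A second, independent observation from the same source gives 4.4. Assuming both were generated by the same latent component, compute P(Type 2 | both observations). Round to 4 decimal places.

0.8387

The responsibility of component k is π_k f_k(x) divided by Σ_j π_j f_j(x).
Since both observations come from the same component, the likelihood for component k is f_k(x₁)·f_k(x₂).
  p_1 = [0.360844] × [0.261121] = 0.094224
  p_2 = [0.360382] × [0.339973] = 0.12252
Multiply by the mixture weights:
  π_1·p_1 = 0.20 × 0.094224 = 0.0188448
  π_2·p_2 = 0.80 × 0.12252 = 0.098016
Denominator: 0.0188448 + 0.098016 = 0.116861
Responsibility of Type 2: 0.098016 / 0.116861 ≈ 0.8387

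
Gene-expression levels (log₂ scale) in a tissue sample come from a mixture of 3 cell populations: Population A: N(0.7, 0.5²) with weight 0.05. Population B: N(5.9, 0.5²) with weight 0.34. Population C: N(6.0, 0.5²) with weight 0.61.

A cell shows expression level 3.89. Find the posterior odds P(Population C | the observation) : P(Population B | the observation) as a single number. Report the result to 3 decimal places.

Posterior odds = (w_i f_i(x)) / (w_j f_j(x)); the normalising sum cancels.
Component likelihoods at x = 3.89:
  L_A = 1.15636e-09
  L_B = 0.000247032
  L_C = 0.000108367
6.61036e-05 / 8.3991e-05 ≈ 0.787

0.787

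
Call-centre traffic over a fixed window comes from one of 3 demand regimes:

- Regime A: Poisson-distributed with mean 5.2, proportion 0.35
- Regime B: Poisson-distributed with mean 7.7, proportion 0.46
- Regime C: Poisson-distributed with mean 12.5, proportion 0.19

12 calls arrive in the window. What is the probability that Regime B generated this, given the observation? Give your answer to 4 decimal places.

The responsibility of component k is w_k f_k(x) divided by Σ_j w_j f_j(x).
Poisson probabilities:
  f_A = e^(−5.2)·5.2^12/12! = 0.00450165
  f_B = e^(−7.7)·7.7^12/12! = 0.0410662
  f_C = e^(−12.5)·12.5^12/12! = 0.113215
Prior × likelihood for each component:
  w_A·f_A = 0.35 × 0.00450165 = 0.00157558
  w_B·f_B = 0.46 × 0.0410662 = 0.0188904
  w_C·f_C = 0.19 × 0.113215 = 0.0215108
Normaliser: 0.00157558 + 0.0188904 + 0.0215108 = 0.0419768
Responsibility of Regime B: 0.0188904 / 0.0419768 ≈ 0.4500

0.4500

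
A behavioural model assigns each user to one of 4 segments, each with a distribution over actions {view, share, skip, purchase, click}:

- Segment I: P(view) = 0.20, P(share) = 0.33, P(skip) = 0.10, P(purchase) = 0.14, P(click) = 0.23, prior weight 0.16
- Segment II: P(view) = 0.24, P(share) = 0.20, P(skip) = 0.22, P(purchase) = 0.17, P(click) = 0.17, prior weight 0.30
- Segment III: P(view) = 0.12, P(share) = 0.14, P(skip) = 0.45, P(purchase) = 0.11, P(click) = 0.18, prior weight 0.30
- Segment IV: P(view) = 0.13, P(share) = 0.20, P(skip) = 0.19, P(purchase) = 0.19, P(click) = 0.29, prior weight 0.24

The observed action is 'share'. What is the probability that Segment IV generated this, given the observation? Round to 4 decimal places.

0.2367

Posterior ∝ prior × likelihood, so P(k | x) ∝ P(Z=k) f_k(x); normalise over all components.
Evaluate each component's likelihood at the observed value:
  L_I = P(share | comp) = 0.33
  L_II = P(share | comp) = 0.20
  L_III = P(share | comp) = 0.14
  L_IV = P(share | comp) = 0.20
Prior × likelihood for each component:
  P(Z=I)·L_I = 0.16 × 0.33 = 0.0528
  P(Z=II)·L_II = 0.30 × 0.2 = 0.06
  P(Z=III)·L_III = 0.30 × 0.14 = 0.042
  P(Z=IV)·L_IV = 0.24 × 0.2 = 0.048
Sum: 0.0528 + 0.06 + 0.042 + 0.048 = 0.2028
So the posterior for Segment IV is 0.048 / 0.2028 ≈ 0.2367.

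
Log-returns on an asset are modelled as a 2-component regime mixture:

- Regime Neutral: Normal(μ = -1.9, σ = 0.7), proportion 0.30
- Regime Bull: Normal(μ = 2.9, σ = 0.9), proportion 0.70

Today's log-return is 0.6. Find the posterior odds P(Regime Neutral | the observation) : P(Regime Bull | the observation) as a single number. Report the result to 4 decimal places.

Since P(k|x) ∝ w_k f_k(x), the posterior odds are w_i f_i(x) / (w_j f_j(x)).
Evaluate each component's likelihood at the observed value:
  L_Neutral = (1/(0.7·√(2π)))·exp(−(0.6−-1.9)²/(2·0.7²)) = 0.569918·exp(-6.37755) = 0.000968449
  L_Bull = (1/(0.9·√(2π)))·exp(−(0.6−2.9)²/(2·0.9²)) = 0.443269·exp(-3.26543) = 0.0169242
Odds = (0.30/0.70) × (0.000968449/0.0169242) = 0.428571 × 0.0572227 ≈ 0.0245

0.0245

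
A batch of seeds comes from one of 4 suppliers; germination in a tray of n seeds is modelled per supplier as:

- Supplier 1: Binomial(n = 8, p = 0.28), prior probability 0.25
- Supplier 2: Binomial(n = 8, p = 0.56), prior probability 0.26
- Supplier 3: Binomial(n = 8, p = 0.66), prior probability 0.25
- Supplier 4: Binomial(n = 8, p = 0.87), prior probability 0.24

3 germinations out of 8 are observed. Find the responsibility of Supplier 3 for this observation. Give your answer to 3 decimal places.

0.152

Apply Bayes' rule: the posterior for each component is proportional to its prior times its likelihood at x.
Binomial probabilities:
  p_1 = C(8,3)·0.28^3·0.72^5 = 56·0.021952·0.193492 = 0.237862
  p_2 = C(8,3)·0.56^3·0.44^5 = 56·0.175616·0.0164916 = 0.162187
  p_3 = C(8,3)·0.66^3·0.34^5 = 56·0.287496·0.00454354 = 0.07315
  p_4 = C(8,3)·0.87^3·0.13^5 = 56·0.658503·3.71293e-05 = 0.00136919
Multiply by the mixture weights:
  π_1·p_1 = 0.25 × 0.237862 = 0.0594654
  π_2·p_2 = 0.26 × 0.162187 = 0.0421686
  π_3·p_3 = 0.25 × 0.07315 = 0.0182875
  π_4·p_4 = 0.24 × 0.00136919 = 0.000328605
Normaliser: 0.0594654 + 0.0421686 + 0.0182875 + 0.000328605 = 0.12025
So the posterior for Supplier 3 is 0.0182875 / 0.12025 ≈ 0.152.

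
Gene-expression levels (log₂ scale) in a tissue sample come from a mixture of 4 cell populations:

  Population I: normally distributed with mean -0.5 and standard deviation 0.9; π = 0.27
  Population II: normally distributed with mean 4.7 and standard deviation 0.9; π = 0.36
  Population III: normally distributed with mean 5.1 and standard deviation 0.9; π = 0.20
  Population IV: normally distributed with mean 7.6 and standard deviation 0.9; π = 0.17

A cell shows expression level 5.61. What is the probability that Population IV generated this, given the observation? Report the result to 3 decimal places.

By Bayes' theorem, P(k | x) = π_k f_k(x) / Σ_j π_j f_j(x).
Normal densities:
  L_I = (1/(0.9·√(2π)))·exp(−(5.61−-0.5)²/(2·0.9²)) = 0.443269·exp(-23.04451) = 4.35077e-11
  L_II = (1/(0.9·√(2π)))·exp(−(5.61−4.7)²/(2·0.9²)) = 0.443269·exp(-0.51117) = 0.265869
  L_III = (1/(0.9·√(2π)))·exp(−(5.61−5.1)²/(2·0.9²)) = 0.443269·exp(-0.16056) = 0.377519
  L_IV = (1/(0.9·√(2π)))·exp(−(5.61−7.6)²/(2·0.9²)) = 0.443269·exp(-2.44451) = 0.038462
Prior × likelihood for each component:
  π_I·L_I = 0.27 × 4.35077e-11 = 1.17471e-11
  π_II·L_II = 0.36 × 0.265869 = 0.0957129
  π_III·L_III = 0.20 × 0.377519 = 0.0755039
  π_IV·L_IV = 0.17 × 0.038462 = 0.00653854
Evidence: 1.17471e-11 + 0.0957129 + 0.0755039 + 0.00653854 = 0.177755
Responsibility of Population IV: 0.00653854 / 0.177755 ≈ 0.037

0.037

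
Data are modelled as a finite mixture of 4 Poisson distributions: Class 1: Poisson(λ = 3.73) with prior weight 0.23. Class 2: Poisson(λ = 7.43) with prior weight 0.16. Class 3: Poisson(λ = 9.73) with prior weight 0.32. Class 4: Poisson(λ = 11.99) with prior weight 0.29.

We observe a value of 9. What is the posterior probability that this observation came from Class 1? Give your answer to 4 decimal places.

0.0246

Posterior ∝ prior × likelihood, so P(k | x) ∝ w_k f_k(x); normalise over all components.
Poisson probabilities:
  L_1 = 0.00924055
  L_2 = 0.112805
  L_3 = 0.128105
  L_4 = 0.0875828
Unnormalised posteriors:
  w_1·L_1 = 0.23 × 0.00924055 = 0.00212533
  w_2·L_2 = 0.16 × 0.112805 = 0.0180488
  w_3·L_3 = 0.32 × 0.128105 = 0.0409937
  w_4·L_4 = 0.29 × 0.0875828 = 0.025399
Normaliser: 0.00212533 + 0.0180488 + 0.0409937 + 0.025399 = 0.0865668
P(Class 1 | the observation) = 0.00212533 / 0.0865668 ≈ 0.0246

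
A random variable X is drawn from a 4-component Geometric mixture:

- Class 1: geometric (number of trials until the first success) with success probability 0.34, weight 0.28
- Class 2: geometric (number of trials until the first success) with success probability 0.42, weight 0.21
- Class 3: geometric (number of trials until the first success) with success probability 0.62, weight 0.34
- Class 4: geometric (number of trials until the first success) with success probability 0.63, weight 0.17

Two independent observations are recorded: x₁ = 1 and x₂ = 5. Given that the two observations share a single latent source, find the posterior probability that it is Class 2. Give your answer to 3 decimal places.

0.293

P(component k | x) = π_k·f_k(x) / marginal(x), where marginal(x) = Σ_j π_j·f_j(x).
Since both observations come from the same component, the likelihood for component k is f_k(x₁)·f_k(x₂).
  f_1 = [0.34] × [0.0645141] = 0.0219348
  f_2 = [0.42] × [0.0475293] = 0.0199623
  f_3 = [0.62] × [0.0129278] = 0.00801526
  f_4 = [0.63] × [0.0118072] = 0.00743855
Multiply by the mixture weights:
  π_1·f_1 = 0.28 × 0.0219348 = 0.00614174
  π_2·f_2 = 0.21 × 0.0199623 = 0.00419208
  π_3·f_3 = 0.34 × 0.00801526 = 0.00272519
  π_4·f_4 = 0.17 × 0.00743855 = 0.00126455
Marginal: 0.00614174 + 0.00419208 + 0.00272519 + 0.00126455 = 0.0143236
So the posterior for Class 2 is 0.00419208 / 0.0143236 ≈ 0.293.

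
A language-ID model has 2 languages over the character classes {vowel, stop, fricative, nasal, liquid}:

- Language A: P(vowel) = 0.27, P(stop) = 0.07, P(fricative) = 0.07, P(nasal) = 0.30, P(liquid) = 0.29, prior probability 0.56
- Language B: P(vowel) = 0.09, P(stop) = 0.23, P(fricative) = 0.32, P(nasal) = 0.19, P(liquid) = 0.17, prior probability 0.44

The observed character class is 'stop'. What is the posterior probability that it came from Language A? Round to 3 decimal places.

0.279

Posterior ∝ prior × likelihood, so P(k | x) ∝ w_k f_k(x); normalise over all components.
Component likelihoods at x = 'stop':
  p_A = P(stop | comp) = 0.07
  p_B = P(stop | comp) = 0.23
Prior × likelihood for each component:
  w_A·p_A = 0.56 × 0.07 = 0.0392
  w_B·p_B = 0.44 × 0.23 = 0.1012
Denominator: 0.0392 + 0.1012 = 0.1404
P(Language A | data) = 0.0392 / 0.1404 ≈ 0.279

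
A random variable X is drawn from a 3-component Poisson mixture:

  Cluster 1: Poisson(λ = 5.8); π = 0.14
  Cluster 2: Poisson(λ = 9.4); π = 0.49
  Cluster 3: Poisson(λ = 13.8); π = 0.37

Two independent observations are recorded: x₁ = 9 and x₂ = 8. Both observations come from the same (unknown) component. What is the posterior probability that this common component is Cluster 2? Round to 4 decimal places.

0.8460

Apply Bayes' rule: the posterior for each component is proportional to its prior times its likelihood at x.
Since both observations come from the same component, the likelihood for component k is f_k(x₁)·f_k(x₂).
  L_1 = [e^(−5.8)·5.8^9/9! = 0.0619699] × [0.0961602] = 0.00595904
  L_2 = [e^(−9.4)·9.4^9/9! = 0.130623] × [0.125065] = 0.0163363
  L_3 = [e^(−13.8)·13.8^9/9! = 0.0508025] × [0.0331321] = 0.00168319
Unnormalised posteriors:
  w_1·L_1 = 0.14 × 0.00595904 = 0.000834266
  w_2·L_2 = 0.49 × 0.0163363 = 0.00800479
  w_3·L_3 = 0.37 × 0.00168319 = 0.00062278
Evidence: 0.000834266 + 0.00800479 + 0.00062278 = 0.00946183
P(Cluster 2 | x₁, x₂) ≈ 0.8460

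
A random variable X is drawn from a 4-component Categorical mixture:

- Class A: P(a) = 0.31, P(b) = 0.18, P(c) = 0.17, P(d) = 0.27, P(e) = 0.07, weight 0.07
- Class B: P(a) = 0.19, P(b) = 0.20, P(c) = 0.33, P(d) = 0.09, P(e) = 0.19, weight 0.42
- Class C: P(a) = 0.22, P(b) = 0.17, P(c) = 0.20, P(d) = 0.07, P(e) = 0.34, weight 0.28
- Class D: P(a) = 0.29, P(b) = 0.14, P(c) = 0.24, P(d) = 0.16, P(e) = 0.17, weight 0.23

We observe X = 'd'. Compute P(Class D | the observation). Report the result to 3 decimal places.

By Bayes' theorem, P(k | x) = π_k f_k(x) / Σ_j π_j f_j(x).
Categorical probabilities:
  p_A = 0.27
  p_B = 0.09
  p_C = 0.07
  p_D = 0.16
Weight by the priors:
  π_A·p_A = 0.07 × 0.27 = 0.0189
  π_B·p_B = 0.42 × 0.09 = 0.0378
  π_C·p_C = 0.28 × 0.07 = 0.0196
  π_D·p_D = 0.23 × 0.16 = 0.0368
Sum: 0.0189 + 0.0378 + 0.0196 + 0.0368 = 0.1131
Responsibility of Class D: 0.0368 / 0.1131 ≈ 0.325

0.325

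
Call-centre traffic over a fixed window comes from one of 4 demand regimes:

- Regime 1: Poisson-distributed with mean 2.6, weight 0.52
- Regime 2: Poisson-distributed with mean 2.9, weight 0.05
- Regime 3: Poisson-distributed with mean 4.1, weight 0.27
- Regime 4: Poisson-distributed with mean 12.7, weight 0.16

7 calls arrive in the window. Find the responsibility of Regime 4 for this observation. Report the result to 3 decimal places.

The responsibility of component k is w_k f_k(x) divided by Σ_j w_j f_j(x).
Component likelihoods at x = 7 calls:
  L_1 = e^(−2.6)·2.6^7/7! = 0.0118363
  L_2 = e^(−2.9)·2.9^7/7! = 0.0188322
  L_3 = e^(−4.1)·4.1^7/7! = 0.0640397
  L_4 = e^(−12.7)·12.7^7/7! = 0.0322593
Multiply by the mixture weights:
  w_1·L_1 = 0.52 × 0.0118363 = 0.00615489
  w_2·L_2 = 0.05 × 0.0188322 = 0.000941611
  w_3·L_3 = 0.27 × 0.0640397 = 0.0172907
  w_4·L_4 = 0.16 × 0.0322593 = 0.0051615
Evidence: 0.00615489 + 0.000941611 + 0.0172907 + 0.0051615 = 0.0295487
So the posterior for Regime 4 is 0.0051615 / 0.0295487 ≈ 0.175.

0.175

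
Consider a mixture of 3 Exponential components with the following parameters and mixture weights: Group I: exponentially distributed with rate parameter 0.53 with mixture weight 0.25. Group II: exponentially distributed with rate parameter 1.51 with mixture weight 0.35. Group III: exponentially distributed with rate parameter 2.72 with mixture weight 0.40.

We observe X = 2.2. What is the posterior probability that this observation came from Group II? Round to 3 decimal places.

0.302

The responsibility of component k is P(Z=k) f_k(x) divided by Σ_j P(Z=j) f_j(x).
Exponential densities:
  f_I = 0.165154
  f_II = 0.0544817
  f_III = 0.00685095
Weight by the priors:
  P(Z=I)·f_I = 0.25 × 0.165154 = 0.0412884
  P(Z=II)·f_II = 0.35 × 0.0544817 = 0.0190686
  P(Z=III)·f_III = 0.40 × 0.00685095 = 0.00274038
Evidence: 0.0412884 + 0.0190686 + 0.00274038 = 0.0630974
P(Group II | the observation) ≈ 0.302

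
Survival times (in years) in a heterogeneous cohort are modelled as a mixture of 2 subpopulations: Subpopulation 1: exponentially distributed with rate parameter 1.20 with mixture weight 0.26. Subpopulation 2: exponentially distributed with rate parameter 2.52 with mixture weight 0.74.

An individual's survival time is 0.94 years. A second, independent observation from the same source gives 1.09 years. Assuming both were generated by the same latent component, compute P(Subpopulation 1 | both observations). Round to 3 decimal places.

Apply Bayes' rule: the posterior for each component is proportional to its prior times its likelihood at x.
Since both observations come from the same component, the likelihood for component k is f_k(x₁)·f_k(x₂).
  p_1 = [1.20·e^(−1.20·0.94) = 1.20·e^(−1.1280) = 0.388416] × [0.324432] = 0.126015
  p_2 = [2.52·e^(−2.52·0.94) = 2.52·e^(−2.3688) = 0.235854] × [0.161615] = 0.0381175
Prior × likelihood for each component:
  π_1·p_1 = 0.26 × 0.126015 = 0.0327638
  π_2·p_2 = 0.74 × 0.0381175 = 0.0282069
Sum: 0.0327638 + 0.0282069 = 0.0609708
P(Subpopulation 1 | x) = 0.0327638 / 0.0609708 ≈ 0.537

0.537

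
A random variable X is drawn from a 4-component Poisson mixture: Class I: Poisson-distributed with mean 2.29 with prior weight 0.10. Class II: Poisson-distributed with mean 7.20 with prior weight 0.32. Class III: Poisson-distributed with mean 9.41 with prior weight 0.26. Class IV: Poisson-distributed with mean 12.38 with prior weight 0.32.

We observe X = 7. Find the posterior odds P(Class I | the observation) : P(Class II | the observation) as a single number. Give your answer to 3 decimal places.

Posterior odds = (w_i f_i(x)) / (w_j f_j(x)); the normalising sum cancels.
Component likelihoods at x = 7:
  p_I = e^(−2.29)·2.29^7/7! = 0.00663565
  p_II = e^(−7.20)·7.20^7/7! = 0.148586
  p_III = e^(−9.41)·9.41^7/7! = 0.106166
  p_IV = e^(−12.38)·12.38^7/7! = 0.0371577
Odds = (0.10/0.32) × (0.00663565/0.148586) = 0.3125 × 0.0446588 ≈ 0.014

0.014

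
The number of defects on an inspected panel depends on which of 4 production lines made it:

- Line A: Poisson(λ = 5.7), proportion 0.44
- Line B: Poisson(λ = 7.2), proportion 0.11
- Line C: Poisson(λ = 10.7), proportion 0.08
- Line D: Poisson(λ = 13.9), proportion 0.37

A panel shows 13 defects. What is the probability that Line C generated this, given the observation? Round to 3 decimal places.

0.140

Posterior ∝ prior × likelihood, so P(k | x) ∝ w_k f_k(x); normalise over all components.
Component likelihoods at x = 13 defects:
  p_A = e^(−5.7)·5.7^13/13! = 0.00360259
  p_B = e^(−7.2)·7.2^13/13! = 0.0167541
  p_C = e^(−10.7)·10.7^13/13! = 0.0872485
  p_D = e^(−13.9)·13.9^13/13! = 0.106713
Unnormalised posteriors:
  w_A·p_A = 0.44 × 0.00360259 = 0.00158514
  w_B·p_B = 0.11 × 0.0167541 = 0.00184295
  w_C·p_C = 0.08 × 0.0872485 = 0.00697988
  w_D·p_D = 0.37 × 0.106713 = 0.0394839
Marginal: 0.00158514 + 0.00184295 + 0.00697988 + 0.0394839 = 0.0498919
Responsibility of Line C: 0.00697988 / 0.0498919 ≈ 0.140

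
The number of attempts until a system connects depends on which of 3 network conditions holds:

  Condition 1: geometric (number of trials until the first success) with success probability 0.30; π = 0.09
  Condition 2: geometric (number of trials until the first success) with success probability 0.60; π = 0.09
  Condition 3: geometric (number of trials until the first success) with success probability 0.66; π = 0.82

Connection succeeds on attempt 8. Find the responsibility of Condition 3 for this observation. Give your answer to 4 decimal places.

Posterior ∝ prior × likelihood, so P(k | x) ∝ π_k f_k(x); normalise over all components.
Component likelihoods at x = 8:
  p_1 = 0.30·(1−0.30)^7 = 0.30·0.0823543 = 0.0247063
  p_2 = 0.60·(1−0.60)^7 = 0.60·0.0016384 = 0.00098304
  p_3 = 0.66·(1−0.66)^7 = 0.66·0.000525234 = 0.000346654
Unnormalised posteriors:
  π_1·p_1 = 0.09 × 0.0247063 = 0.00222357
  π_2·p_2 = 0.09 × 0.00098304 = 8.84736e-05
  π_3·p_3 = 0.82 × 0.000346654 = 0.000284256
Normaliser: 0.00222357 + 8.84736e-05 + 0.000284256 = 0.0025963
P(Condition 3 | the observation) = 0.000284256 / 0.0025963 ≈ 0.1095

0.1095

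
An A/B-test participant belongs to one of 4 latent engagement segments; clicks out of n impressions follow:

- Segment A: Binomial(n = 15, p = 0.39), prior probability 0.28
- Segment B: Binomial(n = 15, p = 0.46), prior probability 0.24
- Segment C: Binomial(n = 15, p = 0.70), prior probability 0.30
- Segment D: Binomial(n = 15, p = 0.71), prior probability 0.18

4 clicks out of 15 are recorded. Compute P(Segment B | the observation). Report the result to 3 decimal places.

0.301

The responsibility of component k is π_k f_k(x) divided by Σ_j π_j f_j(x).
Evaluate each component's likelihood at the observed value:
  L_A = 0.13741
  L_B = 0.0695817
  L_C = 0.000580575
  L_D = 0.000423198
Multiply by the mixture weights:
  π_A·L_A = 0.28 × 0.13741 = 0.0384749
  π_B·L_B = 0.24 × 0.0695817 = 0.0166996
  π_C·L_C = 0.30 × 0.000580575 = 0.000174173
  π_D·L_D = 0.18 × 0.000423198 = 7.61757e-05
Sum: 0.0384749 + 0.0166996 + 0.000174173 + 7.61757e-05 = 0.0554248
So the posterior for Segment B is 0.0166996 / 0.0554248 ≈ 0.301.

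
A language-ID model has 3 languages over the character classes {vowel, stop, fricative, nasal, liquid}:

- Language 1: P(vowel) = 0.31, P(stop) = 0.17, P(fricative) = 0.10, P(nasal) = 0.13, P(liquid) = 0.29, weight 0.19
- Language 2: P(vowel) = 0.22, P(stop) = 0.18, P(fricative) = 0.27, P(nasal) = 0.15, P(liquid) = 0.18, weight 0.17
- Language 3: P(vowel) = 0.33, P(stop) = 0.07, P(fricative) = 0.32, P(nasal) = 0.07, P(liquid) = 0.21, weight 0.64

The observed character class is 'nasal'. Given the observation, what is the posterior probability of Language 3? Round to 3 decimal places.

0.472

Apply Bayes' rule: the posterior for each component is proportional to its prior times its likelihood at x.
Evaluate each component's likelihood at the observed value:
  f_1 = 0.13
  f_2 = 0.15
  f_3 = 0.07
Weight by the priors:
  π_1·f_1 = 0.19 × 0.13 = 0.0247
  π_2·f_2 = 0.17 × 0.15 = 0.0255
  π_3·f_3 = 0.64 × 0.07 = 0.0448
Sum: 0.0247 + 0.0255 + 0.0448 = 0.095
P(Language 3 | x) = 0.0448 / 0.095 ≈ 0.472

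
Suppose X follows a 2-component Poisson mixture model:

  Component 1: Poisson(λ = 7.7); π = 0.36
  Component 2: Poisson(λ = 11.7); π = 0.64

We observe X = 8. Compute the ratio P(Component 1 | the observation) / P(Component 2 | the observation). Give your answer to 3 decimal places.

Only the two components matter; the odds are (w_i f_i(x)) / (w_j f_j(x)).
Poisson probabilities:
  f_1 = e^(−7.7)·7.7^8/8! = 0.138783
  f_2 = e^(−11.7)·11.7^8/8! = 0.0722306
Posterior odds = (w_1·f_1) / (w_2·f_2) = (0.36·0.138783) / (0.64·0.0722306) = 0.0499621 / 0.0462276 ≈ 1.081

1.081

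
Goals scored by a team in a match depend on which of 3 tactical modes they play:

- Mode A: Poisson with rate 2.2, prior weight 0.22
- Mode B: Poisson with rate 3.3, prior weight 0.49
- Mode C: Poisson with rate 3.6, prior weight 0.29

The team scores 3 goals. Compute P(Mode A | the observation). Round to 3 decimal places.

0.203

Apply Bayes' rule: the posterior for each component is proportional to its prior times its likelihood at x.
Evaluate each component's likelihood at the observed value:
  p_A = 0.196639
  p_B = 0.220912
  p_C = 0.212469
Unnormalised posteriors:
  π_A·p_A = 0.22 × 0.196639 = 0.0432605
  π_B·p_B = 0.49 × 0.220912 = 0.108247
  π_C·p_C = 0.29 × 0.212469 = 0.0616161
Marginal: 0.0432605 + 0.108247 + 0.0616161 = 0.213123
P(Mode A | x) ≈ 0.203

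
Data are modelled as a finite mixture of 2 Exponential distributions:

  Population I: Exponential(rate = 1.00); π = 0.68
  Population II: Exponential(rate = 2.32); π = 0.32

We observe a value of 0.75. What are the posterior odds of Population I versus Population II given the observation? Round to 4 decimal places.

2.4650

The posterior odds equal the prior odds times the likelihood ratio: (w_i/w_j)·(f_i(x)/f_j(x)).
Evaluate each component's likelihood at the observed value:
  p_I = 0.472367
  p_II = 0.407207
0.321209 / 0.130306 ≈ 2.4650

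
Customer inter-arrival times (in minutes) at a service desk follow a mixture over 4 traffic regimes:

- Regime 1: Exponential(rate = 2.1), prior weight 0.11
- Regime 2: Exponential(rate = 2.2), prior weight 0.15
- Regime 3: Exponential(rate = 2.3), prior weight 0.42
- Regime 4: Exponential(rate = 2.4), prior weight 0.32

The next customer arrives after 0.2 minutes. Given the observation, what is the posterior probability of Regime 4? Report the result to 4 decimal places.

By Bayes' theorem, P(k | x) = π_k f_k(x) / Σ_j π_j f_j(x).
Component likelihoods at x = 0.2 minutes:
  L_1 = 2.1·e^(−2.1·0.2) = 2.1·e^(−0.4200) = 1.3798
  L_2 = 2.2·e^(−2.2·0.2) = 2.2·e^(−0.4400) = 1.41688
  L_3 = 2.3·e^(−2.3·0.2) = 2.3·e^(−0.4600) = 1.45195
  L_4 = 2.4·e^(−2.4·0.2) = 2.4·e^(−0.4800) = 1.48508
Weight by the priors:
  π_1·L_1 = 0.11 × 1.3798 = 0.151778
  π_2·L_2 = 0.15 × 1.41688 = 0.212532
  π_3·L_3 = 0.42 × 1.45195 = 0.60982
  π_4·L_4 = 0.32 × 1.48508 = 0.475226
Evidence: 0.151778 + 0.212532 + 0.60982 + 0.475226 = 1.44936
So the posterior for Regime 4 is 0.475226 / 1.44936 ≈ 0.3279.

0.3279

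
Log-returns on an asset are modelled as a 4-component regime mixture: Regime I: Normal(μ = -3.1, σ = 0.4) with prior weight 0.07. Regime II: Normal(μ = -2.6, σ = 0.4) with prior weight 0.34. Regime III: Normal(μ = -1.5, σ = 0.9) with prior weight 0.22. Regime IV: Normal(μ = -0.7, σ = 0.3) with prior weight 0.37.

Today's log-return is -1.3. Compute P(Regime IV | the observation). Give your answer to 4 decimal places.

0.4074

Posterior ∝ prior × likelihood, so P(k | x) ∝ π_k f_k(x); normalise over all components.
Evaluate each component's likelihood at the observed value:
  f_I = 3.99594e-05
  f_II = 0.00507262
  f_III = 0.432458
  f_IV = 0.17997
Weight by the priors:
  π_I·f_I = 0.07 × 3.99594e-05 = 2.79715e-06
  π_II·f_II = 0.34 × 0.00507262 = 0.00172469
  π_III·f_III = 0.22 × 0.432458 = 0.0951408
  π_IV·f_IV = 0.37 × 0.17997 = 0.0665889
Evidence: 2.79715e-06 + 0.00172469 + 0.0951408 + 0.0665889 = 0.163457
So the posterior for Regime IV is 0.0665889 / 0.163457 ≈ 0.4074.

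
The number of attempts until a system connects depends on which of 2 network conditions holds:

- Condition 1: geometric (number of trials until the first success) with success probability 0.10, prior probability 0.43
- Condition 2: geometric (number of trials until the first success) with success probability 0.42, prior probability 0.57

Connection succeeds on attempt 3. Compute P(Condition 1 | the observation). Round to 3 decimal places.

0.302

Apply Bayes' rule: the posterior for each component is proportional to its prior times its likelihood at x.
Geometric probabilities:
  f_1 = 0.081
  f_2 = 0.141288
Prior × likelihood for each component:
  P(Z=1)·f_1 = 0.43 × 0.081 = 0.03483
  P(Z=2)·f_2 = 0.57 × 0.141288 = 0.0805342
Sum: 0.03483 + 0.0805342 = 0.115364
P(Condition 1 | 3) = 0.03483 / 0.115364 ≈ 0.302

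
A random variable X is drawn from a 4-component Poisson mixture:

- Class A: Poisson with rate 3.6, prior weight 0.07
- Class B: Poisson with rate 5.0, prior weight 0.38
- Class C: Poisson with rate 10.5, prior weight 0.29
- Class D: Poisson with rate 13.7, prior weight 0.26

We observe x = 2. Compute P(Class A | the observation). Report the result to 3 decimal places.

P(component k | x) = w_k·f_k(x) / marginal(x), where marginal(x) = Σ_j w_j·f_j(x).
Poisson probabilities:
  f_A = e^(−3.6)·3.6^2/2! = 0.177058
  f_B = e^(−5.0)·5.0^2/2! = 0.0842243
  f_C = e^(−10.5)·10.5^2/2! = 0.00151795
  f_D = e^(−13.7)·13.7^2/2! = 0.000105336
Multiply by the mixture weights:
  w_A·f_A = 0.07 × 0.177058 = 0.012394
  w_B·f_B = 0.38 × 0.0842243 = 0.0320052
  w_C·f_C = 0.29 × 0.00151795 = 0.000440205
  w_D·f_D = 0.26 × 0.000105336 = 2.73874e-05
Denominator: 0.012394 + 0.0320052 + 0.000440205 + 2.73874e-05 = 0.0448669
So the posterior for Class A is 0.012394 / 0.0448669 ≈ 0.276.

0.276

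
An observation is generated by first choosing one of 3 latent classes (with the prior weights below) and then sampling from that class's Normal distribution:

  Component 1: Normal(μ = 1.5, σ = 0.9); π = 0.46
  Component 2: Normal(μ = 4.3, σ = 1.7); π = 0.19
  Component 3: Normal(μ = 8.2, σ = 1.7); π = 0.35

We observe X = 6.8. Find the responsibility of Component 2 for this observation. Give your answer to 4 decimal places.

Posterior ∝ prior × likelihood, so P(k | x) ∝ π_k f_k(x); normalise over all components.
Evaluate each component's likelihood at the observed value:
  L_1 = 1.30682e-08
  L_2 = 0.0795888
  L_3 = 0.167183
Prior × likelihood for each component:
  π_1·L_1 = 0.46 × 1.30682e-08 = 6.01137e-09
  π_2·L_2 = 0.19 × 0.0795888 = 0.0151219
  π_3·L_3 = 0.35 × 0.167183 = 0.058514
Marginal: 6.01137e-09 + 0.0151219 + 0.058514 = 0.0736359
P(Component 2 | data) = 0.0151219 / 0.0736359 ≈ 0.2054

0.2054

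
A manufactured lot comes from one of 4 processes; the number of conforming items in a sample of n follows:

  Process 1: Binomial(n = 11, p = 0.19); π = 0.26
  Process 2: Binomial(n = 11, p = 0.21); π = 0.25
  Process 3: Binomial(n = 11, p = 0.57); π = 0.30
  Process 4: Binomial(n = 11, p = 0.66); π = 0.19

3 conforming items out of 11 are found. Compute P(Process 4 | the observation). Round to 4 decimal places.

The responsibility of component k is w_k f_k(x) divided by Σ_j w_j f_j(x).
Evaluate each component's likelihood at the observed value:
  f_1 = 0.209713
  f_2 = 0.231824
  f_3 = 0.0357155
  f_4 = 0.00847124
Unnormalised posteriors:
  w_1·f_1 = 0.26 × 0.209713 = 0.0545253
  w_2·f_2 = 0.25 × 0.231824 = 0.057956
  w_3·f_3 = 0.30 × 0.0357155 = 0.0107146
  w_4·f_4 = 0.19 × 0.00847124 = 0.00160954
Sum: 0.0545253 + 0.057956 + 0.0107146 + 0.00160954 = 0.124806
So the posterior for Process 4 is 0.00160954 / 0.124806 ≈ 0.0129.

0.0129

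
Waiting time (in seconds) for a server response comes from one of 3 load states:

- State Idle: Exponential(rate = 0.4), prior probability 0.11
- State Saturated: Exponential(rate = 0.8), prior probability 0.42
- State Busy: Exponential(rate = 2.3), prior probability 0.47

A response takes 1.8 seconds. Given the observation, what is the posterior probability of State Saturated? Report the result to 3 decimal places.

0.673

Posterior ∝ prior × likelihood, so P(k | x) ∝ P(Z=k) f_k(x); normalise over all components.
Evaluate each component's likelihood at the observed value:
  p_Idle = 0.4·e^(−0.4·1.8) = 0.4·e^(−0.7200) = 0.194701
  p_Saturated = 0.8·e^(−0.8·1.8) = 0.8·e^(−1.4400) = 0.189542
  p_Busy = 2.3·e^(−2.3·1.8) = 2.3·e^(−4.1400) = 0.0366226
Weight by the priors:
  P(Z=Idle)·p_Idle = 0.11 × 0.194701 = 0.0214171
  P(Z=Saturated)·p_Saturated = 0.42 × 0.189542 = 0.0796077
  P(Z=Busy)·p_Busy = 0.47 × 0.0366226 = 0.0172126
Marginal: 0.0214171 + 0.0796077 + 0.0172126 = 0.118237
P(State Saturated | data) = 0.0796077 / 0.118237 ≈ 0.673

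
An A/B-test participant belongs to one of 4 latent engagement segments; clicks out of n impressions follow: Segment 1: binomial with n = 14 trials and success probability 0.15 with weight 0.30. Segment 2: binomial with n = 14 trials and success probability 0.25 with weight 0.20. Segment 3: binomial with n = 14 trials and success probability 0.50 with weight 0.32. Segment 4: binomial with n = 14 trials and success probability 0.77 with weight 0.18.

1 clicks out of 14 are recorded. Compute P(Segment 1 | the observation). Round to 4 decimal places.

Posterior ∝ prior × likelihood, so P(k | x) ∝ P(Z=k) f_k(x); normalise over all components.
Component likelihoods at x = 1 clicks out of 14:
  L_1 = 0.253902
  L_2 = 0.0831504
  L_3 = 0.000854492
  L_4 = 5.43351e-08
Unnormalised posteriors:
  P(Z=1)·L_1 = 0.30 × 0.253902 = 0.0761705
  P(Z=2)·L_2 = 0.20 × 0.0831504 = 0.0166301
  P(Z=3)·L_3 = 0.32 × 0.000854492 = 0.000273438
  P(Z=4)·L_4 = 0.18 × 5.43351e-08 = 9.78032e-09
Normaliser: 0.0761705 + 0.0166301 + 0.000273438 + 9.78032e-09 = 0.093074
Responsibility of Segment 1: 0.0761705 / 0.093074 ≈ 0.8184

0.8184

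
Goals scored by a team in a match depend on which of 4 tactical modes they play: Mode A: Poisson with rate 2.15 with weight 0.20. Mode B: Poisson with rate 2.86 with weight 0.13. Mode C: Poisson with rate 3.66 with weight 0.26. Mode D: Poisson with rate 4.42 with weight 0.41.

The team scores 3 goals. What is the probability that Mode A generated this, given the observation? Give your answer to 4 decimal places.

0.1996

Apply Bayes' rule: the posterior for each component is proportional to its prior times its likelihood at x.
Component likelihoods at x = 3 goals:
  f_A = 0.192944
  f_B = 0.223288
  f_C = 0.210268
  f_D = 0.173194
Multiply by the mixture weights:
  P(Z=A)·f_A = 0.20 × 0.192944 = 0.0385888
  P(Z=B)·f_B = 0.13 × 0.223288 = 0.0290274
  P(Z=C)·f_C = 0.26 × 0.210268 = 0.0546698
  P(Z=D)·f_D = 0.41 × 0.173194 = 0.0710097
Evidence: 0.0385888 + 0.0290274 + 0.0546698 + 0.0710097 = 0.193296
P(Mode A | data) ≈ 0.1996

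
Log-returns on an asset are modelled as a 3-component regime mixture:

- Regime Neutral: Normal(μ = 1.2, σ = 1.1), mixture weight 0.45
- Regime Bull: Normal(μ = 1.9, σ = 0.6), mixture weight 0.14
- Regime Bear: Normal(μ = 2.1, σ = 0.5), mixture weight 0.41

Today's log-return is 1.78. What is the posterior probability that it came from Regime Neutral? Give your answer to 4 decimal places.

0.2842

Apply Bayes' rule: the posterior for each component is proportional to its prior times its likelihood at x.
Component likelihoods at x = 1.78:
  f_Neutral = 0.315607
  f_Bull = 0.651738
  f_Bear = 0.650125
Unnormalised posteriors:
  π_Neutral·f_Neutral = 0.45 × 0.315607 = 0.142023
  π_Bull·f_Bull = 0.14 × 0.651738 = 0.0912433
  π_Bear·f_Bear = 0.41 × 0.650125 = 0.266551
Normaliser: 0.142023 + 0.0912433 + 0.266551 = 0.499818
P(Regime Neutral | x) = 0.142023 / 0.499818 ≈ 0.2842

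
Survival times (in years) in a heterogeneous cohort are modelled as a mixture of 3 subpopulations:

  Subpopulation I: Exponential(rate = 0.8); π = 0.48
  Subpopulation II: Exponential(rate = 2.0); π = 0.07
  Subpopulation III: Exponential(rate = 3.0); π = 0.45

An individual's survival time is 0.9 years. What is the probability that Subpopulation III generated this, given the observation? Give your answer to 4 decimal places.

Posterior ∝ prior × likelihood, so P(k | x) ∝ π_k f_k(x); normalise over all components.
Component likelihoods at x = 0.9 years:
  p_I = 0.389402
  p_II = 0.330598
  p_III = 0.201617
Weight by the priors:
  π_I·p_I = 0.48 × 0.389402 = 0.186913
  π_II·p_II = 0.07 × 0.330598 = 0.0231418
  π_III·p_III = 0.45 × 0.201617 = 0.0907274
Denominator: 0.186913 + 0.0231418 + 0.0907274 = 0.300782
P(Subpopulation III | x) = 0.0907274 / 0.300782 ≈ 0.3016

0.3016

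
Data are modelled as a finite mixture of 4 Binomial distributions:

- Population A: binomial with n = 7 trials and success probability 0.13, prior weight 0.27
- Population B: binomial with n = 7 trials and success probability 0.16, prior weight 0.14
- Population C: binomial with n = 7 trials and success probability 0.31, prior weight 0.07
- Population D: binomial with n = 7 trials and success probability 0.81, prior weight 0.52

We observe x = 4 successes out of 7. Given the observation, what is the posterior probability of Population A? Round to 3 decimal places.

By Bayes' theorem, P(k | x) = w_k f_k(x) / Σ_j w_j f_j(x).
Evaluate each component's likelihood at the observed value:
  f_A = 0.00658263
  f_B = 0.0135952
  f_C = 0.106185
  f_D = 0.10334
Multiply by the mixture weights:
  w_A·f_A = 0.27 × 0.00658263 = 0.00177731
  w_B·f_B = 0.14 × 0.0135952 = 0.00190333
  w_C·f_C = 0.07 × 0.106185 = 0.00743293
  w_D·f_D = 0.52 × 0.10334 = 0.0537369
Normaliser: 0.00177731 + 0.00190333 + 0.00743293 + 0.0537369 = 0.0648504
P(Population A | the observation) ≈ 0.027

0.027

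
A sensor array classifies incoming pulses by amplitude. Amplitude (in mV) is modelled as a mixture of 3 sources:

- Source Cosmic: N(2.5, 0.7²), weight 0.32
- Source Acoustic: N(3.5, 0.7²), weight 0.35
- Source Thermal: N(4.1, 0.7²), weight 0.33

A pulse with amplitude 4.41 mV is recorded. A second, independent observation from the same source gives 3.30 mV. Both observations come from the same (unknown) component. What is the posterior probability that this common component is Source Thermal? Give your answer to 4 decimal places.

0.5121

By Bayes' theorem, P(k | x) = π_k f_k(x) / Σ_j π_j f_j(x).
Since both observations come from the same component, the likelihood for component k is f_k(x₁)·f_k(x₂).
  L_Cosmic = [0.0137762] × [0.296614] = 0.0040862
  L_Acoustic = [0.244812] × [0.547124] = 0.133943
  L_Thermal = [0.516683] × [0.296614] = 0.153255
Weight by the priors:
  π_Cosmic·L_Cosmic = 0.32 × 0.0040862 = 0.00130758
  π_Acoustic·L_Acoustic = 0.35 × 0.133943 = 0.0468799
  π_Thermal·L_Thermal = 0.33 × 0.153255 = 0.0505743
Normaliser: 0.00130758 + 0.0468799 + 0.0505743 = 0.0987618
P(Source Thermal | x) ≈ 0.5121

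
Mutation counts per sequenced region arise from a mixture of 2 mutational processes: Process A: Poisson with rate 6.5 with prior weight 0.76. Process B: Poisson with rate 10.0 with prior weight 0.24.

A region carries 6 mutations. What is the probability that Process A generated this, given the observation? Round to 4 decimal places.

Apply Bayes' rule: the posterior for each component is proportional to its prior times its likelihood at x.
Component likelihoods at x = 6 mutations:
  L_A = 0.157483
  L_B = 0.0630555
Weight by the priors:
  π_A·L_A = 0.76 × 0.157483 = 0.119687
  π_B·L_B = 0.24 × 0.0630555 = 0.0151333
Sum: 0.119687 + 0.0151333 = 0.13482
P(Process A | x) = 0.119687 / 0.13482 ≈ 0.8878

0.8878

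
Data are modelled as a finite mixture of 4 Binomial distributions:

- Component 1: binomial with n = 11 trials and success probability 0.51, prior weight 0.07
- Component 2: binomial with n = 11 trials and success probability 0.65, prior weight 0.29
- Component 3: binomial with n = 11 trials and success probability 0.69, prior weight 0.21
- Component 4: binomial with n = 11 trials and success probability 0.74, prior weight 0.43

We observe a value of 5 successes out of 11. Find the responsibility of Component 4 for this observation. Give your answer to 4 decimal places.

0.1915

Apply Bayes' rule: the posterior for each component is proportional to its prior times its likelihood at x.
Binomial probabilities:
  L_1 = C(11,5)·0.51^5·0.49^6 = 462·0.0345025·0.0138413 = 0.220632
  L_2 = C(11,5)·0.65^5·0.35^6 = 462·0.116029·0.00183827 = 0.098541
  L_3 = C(11,5)·0.69^5·0.31^6 = 462·0.156403·0.000887504 = 0.0641295
  L_4 = C(11,5)·0.74^5·0.26^6 = 462·0.221901·0.000308916 = 0.0316695
Prior × likelihood for each component:
  π_1·L_1 = 0.07 × 0.220632 = 0.0154443
  π_2·L_2 = 0.29 × 0.098541 = 0.0285769
  π_3·L_3 = 0.21 × 0.0641295 = 0.0134672
  π_4·L_4 = 0.43 × 0.0316695 = 0.0136179
Marginal: 0.0154443 + 0.0285769 + 0.0134672 + 0.0136179 = 0.0711062
Responsibility of Component 4: 0.0136179 / 0.0711062 ≈ 0.1915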